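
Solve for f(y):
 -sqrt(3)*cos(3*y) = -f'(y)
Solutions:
 f(y) = C1 + sqrt(3)*sin(3*y)/3


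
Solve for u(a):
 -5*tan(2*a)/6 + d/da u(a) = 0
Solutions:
 u(a) = C1 - 5*log(cos(2*a))/12


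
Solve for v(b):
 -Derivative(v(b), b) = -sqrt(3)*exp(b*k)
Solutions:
 v(b) = C1 + sqrt(3)*exp(b*k)/k


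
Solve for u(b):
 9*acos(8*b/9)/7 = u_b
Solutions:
 u(b) = C1 + 9*b*acos(8*b/9)/7 - 9*sqrt(81 - 64*b^2)/56


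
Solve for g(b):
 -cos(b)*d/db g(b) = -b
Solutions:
 g(b) = C1 + Integral(b/cos(b), b)


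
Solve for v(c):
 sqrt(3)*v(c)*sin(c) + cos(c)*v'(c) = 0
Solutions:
 v(c) = C1*cos(c)^(sqrt(3))


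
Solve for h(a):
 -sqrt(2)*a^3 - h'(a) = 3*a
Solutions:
 h(a) = C1 - sqrt(2)*a^4/4 - 3*a^2/2


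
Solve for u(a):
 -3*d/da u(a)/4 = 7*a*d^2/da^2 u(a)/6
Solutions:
 u(a) = C1 + C2*a^(5/14)


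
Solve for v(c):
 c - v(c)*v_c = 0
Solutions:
 v(c) = -sqrt(C1 + c^2)
 v(c) = sqrt(C1 + c^2)


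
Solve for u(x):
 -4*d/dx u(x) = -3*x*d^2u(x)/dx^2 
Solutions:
 u(x) = C1 + C2*x^(7/3)


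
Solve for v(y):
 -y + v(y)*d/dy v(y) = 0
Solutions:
 v(y) = -sqrt(C1 + y^2)
 v(y) = sqrt(C1 + y^2)


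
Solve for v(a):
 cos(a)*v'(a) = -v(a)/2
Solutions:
 v(a) = C1*(sin(a) - 1)^(1/4)/(sin(a) + 1)^(1/4)


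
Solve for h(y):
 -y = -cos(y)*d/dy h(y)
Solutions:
 h(y) = C1 + Integral(y/cos(y), y)


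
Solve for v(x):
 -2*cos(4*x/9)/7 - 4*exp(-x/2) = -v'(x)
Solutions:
 v(x) = C1 + 9*sin(4*x/9)/14 - 8*exp(-x/2)


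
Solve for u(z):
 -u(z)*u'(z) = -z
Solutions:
 u(z) = -sqrt(C1 + z^2)
 u(z) = sqrt(C1 + z^2)


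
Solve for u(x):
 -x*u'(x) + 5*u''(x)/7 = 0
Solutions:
 u(x) = C1 + C2*erfi(sqrt(70)*x/10)


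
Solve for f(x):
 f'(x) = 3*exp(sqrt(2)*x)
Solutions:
 f(x) = C1 + 3*sqrt(2)*exp(sqrt(2)*x)/2


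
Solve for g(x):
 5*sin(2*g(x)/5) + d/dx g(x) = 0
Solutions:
 5*x + 5*log(cos(2*g(x)/5) - 1)/4 - 5*log(cos(2*g(x)/5) + 1)/4 = C1


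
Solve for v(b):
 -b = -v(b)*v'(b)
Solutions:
 v(b) = -sqrt(C1 + b^2)
 v(b) = sqrt(C1 + b^2)


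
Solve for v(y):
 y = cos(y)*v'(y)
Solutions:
 v(y) = C1 + Integral(y/cos(y), y)


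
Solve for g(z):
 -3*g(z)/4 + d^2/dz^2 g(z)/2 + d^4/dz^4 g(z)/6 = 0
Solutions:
 g(z) = C1*exp(-sqrt(6)*z*sqrt(-1 + sqrt(3))/2) + C2*exp(sqrt(6)*z*sqrt(-1 + sqrt(3))/2) + C3*sin(sqrt(6)*z*sqrt(1 + sqrt(3))/2) + C4*cos(sqrt(6)*z*sqrt(1 + sqrt(3))/2)


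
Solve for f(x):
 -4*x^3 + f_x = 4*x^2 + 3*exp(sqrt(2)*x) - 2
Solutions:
 f(x) = C1 + x^4 + 4*x^3/3 - 2*x + 3*sqrt(2)*exp(sqrt(2)*x)/2


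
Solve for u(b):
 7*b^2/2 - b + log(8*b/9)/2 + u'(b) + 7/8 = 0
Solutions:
 u(b) = C1 - 7*b^3/6 + b^2/2 - b*log(b)/2 - 3*b*log(2)/2 - 3*b/8 + b*log(3)


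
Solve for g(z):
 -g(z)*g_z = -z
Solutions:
 g(z) = -sqrt(C1 + z^2)
 g(z) = sqrt(C1 + z^2)


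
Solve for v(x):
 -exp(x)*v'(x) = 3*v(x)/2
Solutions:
 v(x) = C1*exp(3*exp(-x)/2)


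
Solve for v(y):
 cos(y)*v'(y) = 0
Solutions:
 v(y) = C1


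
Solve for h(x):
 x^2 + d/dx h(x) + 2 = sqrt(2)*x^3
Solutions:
 h(x) = C1 + sqrt(2)*x^4/4 - x^3/3 - 2*x


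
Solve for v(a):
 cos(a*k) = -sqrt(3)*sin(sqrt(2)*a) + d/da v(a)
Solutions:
 v(a) = C1 - sqrt(6)*cos(sqrt(2)*a)/2 + sin(a*k)/k


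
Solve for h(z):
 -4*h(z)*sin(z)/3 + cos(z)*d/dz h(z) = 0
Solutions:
 h(z) = C1/cos(z)^(4/3)


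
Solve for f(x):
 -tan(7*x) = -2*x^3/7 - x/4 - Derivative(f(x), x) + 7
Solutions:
 f(x) = C1 - x^4/14 - x^2/8 + 7*x - log(cos(7*x))/7


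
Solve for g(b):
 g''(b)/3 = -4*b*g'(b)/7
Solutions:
 g(b) = C1 + C2*erf(sqrt(42)*b/7)


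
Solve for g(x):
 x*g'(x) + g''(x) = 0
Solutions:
 g(x) = C1 + C2*erf(sqrt(2)*x/2)


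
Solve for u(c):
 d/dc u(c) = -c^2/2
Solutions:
 u(c) = C1 - c^3/6


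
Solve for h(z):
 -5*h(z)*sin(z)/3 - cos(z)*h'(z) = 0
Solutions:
 h(z) = C1*cos(z)^(5/3)


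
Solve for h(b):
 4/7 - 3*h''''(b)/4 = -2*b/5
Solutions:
 h(b) = C1 + C2*b + C3*b^2 + C4*b^3 + b^5/225 + 2*b^4/63


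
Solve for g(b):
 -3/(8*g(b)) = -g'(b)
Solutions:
 g(b) = -sqrt(C1 + 3*b)/2
 g(b) = sqrt(C1 + 3*b)/2


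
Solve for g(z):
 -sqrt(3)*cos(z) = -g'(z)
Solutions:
 g(z) = C1 + sqrt(3)*sin(z)


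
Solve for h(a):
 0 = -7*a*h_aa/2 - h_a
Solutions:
 h(a) = C1 + C2*a^(5/7)


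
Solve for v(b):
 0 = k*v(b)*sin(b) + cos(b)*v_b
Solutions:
 v(b) = C1*exp(k*log(cos(b)))


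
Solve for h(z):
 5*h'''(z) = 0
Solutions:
 h(z) = C1 + C2*z + C3*z^2


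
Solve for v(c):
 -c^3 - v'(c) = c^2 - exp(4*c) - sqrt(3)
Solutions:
 v(c) = C1 - c^4/4 - c^3/3 + sqrt(3)*c + exp(4*c)/4


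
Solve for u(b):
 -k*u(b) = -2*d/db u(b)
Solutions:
 u(b) = C1*exp(b*k/2)


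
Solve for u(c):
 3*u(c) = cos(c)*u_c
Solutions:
 u(c) = C1*(sin(c) + 1)^(3/2)/(sin(c) - 1)^(3/2)


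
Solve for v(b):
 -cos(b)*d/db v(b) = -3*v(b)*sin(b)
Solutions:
 v(b) = C1/cos(b)^3


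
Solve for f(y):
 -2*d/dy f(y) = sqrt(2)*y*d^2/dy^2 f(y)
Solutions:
 f(y) = C1 + C2*y^(1 - sqrt(2))


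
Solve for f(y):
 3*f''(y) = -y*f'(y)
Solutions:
 f(y) = C1 + C2*erf(sqrt(6)*y/6)


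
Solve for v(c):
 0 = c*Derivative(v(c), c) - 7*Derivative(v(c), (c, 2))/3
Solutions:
 v(c) = C1 + C2*erfi(sqrt(42)*c/14)


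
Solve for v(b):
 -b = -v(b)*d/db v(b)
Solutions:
 v(b) = -sqrt(C1 + b^2)
 v(b) = sqrt(C1 + b^2)


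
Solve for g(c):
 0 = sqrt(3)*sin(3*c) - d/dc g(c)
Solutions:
 g(c) = C1 - sqrt(3)*cos(3*c)/3


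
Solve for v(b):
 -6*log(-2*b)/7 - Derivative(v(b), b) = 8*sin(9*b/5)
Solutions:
 v(b) = C1 - 6*b*log(-b)/7 - 6*b*log(2)/7 + 6*b/7 + 40*cos(9*b/5)/9


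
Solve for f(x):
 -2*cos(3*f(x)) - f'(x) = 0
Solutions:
 f(x) = -asin((C1 + exp(12*x))/(C1 - exp(12*x)))/3 + pi/3
 f(x) = asin((C1 + exp(12*x))/(C1 - exp(12*x)))/3


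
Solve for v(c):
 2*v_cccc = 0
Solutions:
 v(c) = C1 + C2*c + C3*c^2 + C4*c^3


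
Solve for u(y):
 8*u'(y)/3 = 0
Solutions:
 u(y) = C1


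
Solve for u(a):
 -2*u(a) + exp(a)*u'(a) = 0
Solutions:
 u(a) = C1*exp(-2*exp(-a))


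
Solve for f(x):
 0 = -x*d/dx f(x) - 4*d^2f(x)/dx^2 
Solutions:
 f(x) = C1 + C2*erf(sqrt(2)*x/4)


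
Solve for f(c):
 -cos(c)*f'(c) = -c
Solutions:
 f(c) = C1 + Integral(c/cos(c), c)


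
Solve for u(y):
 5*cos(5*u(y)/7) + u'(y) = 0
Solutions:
 5*y - 7*log(sin(5*u(y)/7) - 1)/10 + 7*log(sin(5*u(y)/7) + 1)/10 = C1


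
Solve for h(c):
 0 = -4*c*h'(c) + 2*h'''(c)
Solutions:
 h(c) = C1 + Integral(C2*airyai(2^(1/3)*c) + C3*airybi(2^(1/3)*c), c)


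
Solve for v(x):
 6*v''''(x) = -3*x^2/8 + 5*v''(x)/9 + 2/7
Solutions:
 v(x) = C1 + C2*x + C3*exp(-sqrt(30)*x/18) + C4*exp(sqrt(30)*x/18) + 9*x^4/160 + 4923*x^2/700


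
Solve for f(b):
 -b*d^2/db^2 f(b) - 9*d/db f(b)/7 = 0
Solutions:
 f(b) = C1 + C2/b^(2/7)


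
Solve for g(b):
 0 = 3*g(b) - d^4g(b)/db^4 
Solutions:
 g(b) = C1*exp(-3^(1/4)*b) + C2*exp(3^(1/4)*b) + C3*sin(3^(1/4)*b) + C4*cos(3^(1/4)*b)


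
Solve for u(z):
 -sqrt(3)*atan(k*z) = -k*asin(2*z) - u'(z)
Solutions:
 u(z) = C1 - k*(z*asin(2*z) + sqrt(1 - 4*z^2)/2) + sqrt(3)*Piecewise((z*atan(k*z) - log(k^2*z^2 + 1)/(2*k), Ne(k, 0)), (0, True))


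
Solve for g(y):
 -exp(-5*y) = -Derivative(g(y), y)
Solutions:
 g(y) = C1 - exp(-5*y)/5


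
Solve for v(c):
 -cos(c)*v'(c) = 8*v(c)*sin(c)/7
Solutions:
 v(c) = C1*cos(c)^(8/7)


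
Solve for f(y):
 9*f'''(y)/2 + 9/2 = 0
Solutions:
 f(y) = C1 + C2*y + C3*y^2 - y^3/6


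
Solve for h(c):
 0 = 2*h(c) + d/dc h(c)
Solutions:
 h(c) = C1*exp(-2*c)


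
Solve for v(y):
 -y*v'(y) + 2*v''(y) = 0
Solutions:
 v(y) = C1 + C2*erfi(y/2)


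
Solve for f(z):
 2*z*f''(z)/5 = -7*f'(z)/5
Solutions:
 f(z) = C1 + C2/z^(5/2)


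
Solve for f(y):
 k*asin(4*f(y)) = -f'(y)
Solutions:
 Integral(1/asin(4*_y), (_y, f(y))) = C1 - k*y


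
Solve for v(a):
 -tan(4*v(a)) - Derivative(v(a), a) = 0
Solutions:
 v(a) = -asin(C1*exp(-4*a))/4 + pi/4
 v(a) = asin(C1*exp(-4*a))/4


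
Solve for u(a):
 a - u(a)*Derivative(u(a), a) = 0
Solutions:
 u(a) = -sqrt(C1 + a^2)
 u(a) = sqrt(C1 + a^2)


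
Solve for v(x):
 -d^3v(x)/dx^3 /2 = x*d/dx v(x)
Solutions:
 v(x) = C1 + Integral(C2*airyai(-2^(1/3)*x) + C3*airybi(-2^(1/3)*x), x)


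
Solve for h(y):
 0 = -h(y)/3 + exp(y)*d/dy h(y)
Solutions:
 h(y) = C1*exp(-exp(-y)/3)


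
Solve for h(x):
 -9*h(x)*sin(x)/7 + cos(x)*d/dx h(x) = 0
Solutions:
 h(x) = C1/cos(x)^(9/7)


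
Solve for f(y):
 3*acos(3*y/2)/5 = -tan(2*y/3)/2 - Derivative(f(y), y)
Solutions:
 f(y) = C1 - 3*y*acos(3*y/2)/5 + sqrt(4 - 9*y^2)/5 + 3*log(cos(2*y/3))/4


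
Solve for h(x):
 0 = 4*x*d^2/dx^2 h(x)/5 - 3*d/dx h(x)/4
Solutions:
 h(x) = C1 + C2*x^(31/16)


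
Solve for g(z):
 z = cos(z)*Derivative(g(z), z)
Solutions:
 g(z) = C1 + Integral(z/cos(z), z)


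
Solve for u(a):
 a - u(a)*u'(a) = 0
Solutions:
 u(a) = -sqrt(C1 + a^2)
 u(a) = sqrt(C1 + a^2)


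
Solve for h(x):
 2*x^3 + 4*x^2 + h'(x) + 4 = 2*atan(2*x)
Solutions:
 h(x) = C1 - x^4/2 - 4*x^3/3 + 2*x*atan(2*x) - 4*x - log(4*x^2 + 1)/2


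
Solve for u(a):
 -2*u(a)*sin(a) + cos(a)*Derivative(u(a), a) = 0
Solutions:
 u(a) = C1/cos(a)^2


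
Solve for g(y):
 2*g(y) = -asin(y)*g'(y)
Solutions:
 g(y) = C1*exp(-2*Integral(1/asin(y), y))


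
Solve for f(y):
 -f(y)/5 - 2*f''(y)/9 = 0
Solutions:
 f(y) = C1*sin(3*sqrt(10)*y/10) + C2*cos(3*sqrt(10)*y/10)


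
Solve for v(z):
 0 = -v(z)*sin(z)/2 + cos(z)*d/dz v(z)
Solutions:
 v(z) = C1/sqrt(cos(z))


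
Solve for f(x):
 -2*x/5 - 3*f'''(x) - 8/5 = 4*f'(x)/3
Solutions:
 f(x) = C1 + C2*sin(2*x/3) + C3*cos(2*x/3) - 3*x^2/20 - 6*x/5


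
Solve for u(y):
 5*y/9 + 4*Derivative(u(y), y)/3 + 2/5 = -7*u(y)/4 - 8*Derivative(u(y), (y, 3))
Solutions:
 u(y) = C1*exp(-y*(-(189 + sqrt(36233))^(1/3) + 8/(189 + sqrt(36233))^(1/3))/24)*sin(sqrt(3)*y*(8/(189 + sqrt(36233))^(1/3) + (189 + sqrt(36233))^(1/3))/24) + C2*exp(-y*(-(189 + sqrt(36233))^(1/3) + 8/(189 + sqrt(36233))^(1/3))/24)*cos(sqrt(3)*y*(8/(189 + sqrt(36233))^(1/3) + (189 + sqrt(36233))^(1/3))/24) + C3*exp(y*(-(189 + sqrt(36233))^(1/3) + 8/(189 + sqrt(36233))^(1/3))/12) - 20*y/63 + 88/6615


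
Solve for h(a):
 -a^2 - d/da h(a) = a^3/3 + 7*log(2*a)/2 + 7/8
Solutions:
 h(a) = C1 - a^4/12 - a^3/3 - 7*a*log(a)/2 - 7*a*log(2)/2 + 21*a/8


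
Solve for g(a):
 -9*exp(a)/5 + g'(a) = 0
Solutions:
 g(a) = C1 + 9*exp(a)/5


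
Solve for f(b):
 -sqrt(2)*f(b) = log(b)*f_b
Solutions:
 f(b) = C1*exp(-sqrt(2)*li(b))


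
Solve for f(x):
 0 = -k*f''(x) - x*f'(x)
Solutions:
 f(x) = C1 + C2*sqrt(k)*erf(sqrt(2)*x*sqrt(1/k)/2)


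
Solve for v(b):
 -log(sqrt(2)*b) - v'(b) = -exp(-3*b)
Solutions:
 v(b) = C1 - b*log(b) + b*(1 - log(2)/2) - exp(-3*b)/3


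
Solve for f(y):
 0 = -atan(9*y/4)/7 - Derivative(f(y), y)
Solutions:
 f(y) = C1 - y*atan(9*y/4)/7 + 2*log(81*y^2 + 16)/63


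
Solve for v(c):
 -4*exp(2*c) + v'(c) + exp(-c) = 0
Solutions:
 v(c) = C1 + 2*exp(2*c) + exp(-c)


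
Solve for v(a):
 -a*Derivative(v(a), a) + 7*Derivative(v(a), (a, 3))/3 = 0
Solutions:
 v(a) = C1 + Integral(C2*airyai(3^(1/3)*7^(2/3)*a/7) + C3*airybi(3^(1/3)*7^(2/3)*a/7), a)


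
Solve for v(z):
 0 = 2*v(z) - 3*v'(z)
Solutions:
 v(z) = C1*exp(2*z/3)


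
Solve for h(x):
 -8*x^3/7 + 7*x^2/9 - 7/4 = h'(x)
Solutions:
 h(x) = C1 - 2*x^4/7 + 7*x^3/27 - 7*x/4


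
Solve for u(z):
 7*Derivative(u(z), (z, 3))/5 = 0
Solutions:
 u(z) = C1 + C2*z + C3*z^2


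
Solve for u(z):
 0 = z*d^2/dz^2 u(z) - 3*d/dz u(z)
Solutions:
 u(z) = C1 + C2*z^4


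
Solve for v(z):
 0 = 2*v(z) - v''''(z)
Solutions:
 v(z) = C1*exp(-2^(1/4)*z) + C2*exp(2^(1/4)*z) + C3*sin(2^(1/4)*z) + C4*cos(2^(1/4)*z)


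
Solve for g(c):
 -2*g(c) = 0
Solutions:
 g(c) = 0


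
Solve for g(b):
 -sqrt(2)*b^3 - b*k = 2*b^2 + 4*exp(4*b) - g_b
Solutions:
 g(b) = C1 + sqrt(2)*b^4/4 + 2*b^3/3 + b^2*k/2 + exp(4*b)


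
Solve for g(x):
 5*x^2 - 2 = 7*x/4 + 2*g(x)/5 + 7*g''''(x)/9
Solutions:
 g(x) = 25*x^2/2 - 35*x/8 + (C1*sin(sqrt(3)*70^(3/4)*x/70) + C2*cos(sqrt(3)*70^(3/4)*x/70))*exp(-sqrt(3)*70^(3/4)*x/70) + (C3*sin(sqrt(3)*70^(3/4)*x/70) + C4*cos(sqrt(3)*70^(3/4)*x/70))*exp(sqrt(3)*70^(3/4)*x/70) - 5


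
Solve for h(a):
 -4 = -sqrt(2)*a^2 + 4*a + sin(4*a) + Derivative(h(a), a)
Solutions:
 h(a) = C1 + sqrt(2)*a^3/3 - 2*a^2 - 4*a + cos(4*a)/4


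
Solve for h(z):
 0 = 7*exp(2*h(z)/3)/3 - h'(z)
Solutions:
 h(z) = 3*log(-sqrt(-1/(C1 + 7*z))) - 3*log(2)/2 + 3*log(3)
 h(z) = 3*log(-1/(C1 + 7*z))/2 - 3*log(2)/2 + 3*log(3)


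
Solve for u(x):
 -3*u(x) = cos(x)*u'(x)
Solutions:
 u(x) = C1*(sin(x) - 1)^(3/2)/(sin(x) + 1)^(3/2)


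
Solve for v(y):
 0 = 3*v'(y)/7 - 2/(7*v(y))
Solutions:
 v(y) = -sqrt(C1 + 12*y)/3
 v(y) = sqrt(C1 + 12*y)/3


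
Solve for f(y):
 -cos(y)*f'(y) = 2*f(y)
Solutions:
 f(y) = C1*(sin(y) - 1)/(sin(y) + 1)


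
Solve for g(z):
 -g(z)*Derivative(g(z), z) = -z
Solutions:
 g(z) = -sqrt(C1 + z^2)
 g(z) = sqrt(C1 + z^2)


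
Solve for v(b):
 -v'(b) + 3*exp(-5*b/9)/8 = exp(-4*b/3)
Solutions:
 v(b) = C1 + 3*exp(-4*b/3)/4 - 27*exp(-5*b/9)/40


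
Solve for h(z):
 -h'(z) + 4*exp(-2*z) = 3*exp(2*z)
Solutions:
 h(z) = C1 - 3*exp(2*z)/2 - 2*exp(-2*z)


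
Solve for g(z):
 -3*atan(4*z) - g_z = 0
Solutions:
 g(z) = C1 - 3*z*atan(4*z) + 3*log(16*z^2 + 1)/8


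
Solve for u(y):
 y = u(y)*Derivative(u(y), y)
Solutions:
 u(y) = -sqrt(C1 + y^2)
 u(y) = sqrt(C1 + y^2)


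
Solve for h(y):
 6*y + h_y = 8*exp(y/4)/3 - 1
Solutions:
 h(y) = C1 - 3*y^2 - y + 32*exp(y/4)/3


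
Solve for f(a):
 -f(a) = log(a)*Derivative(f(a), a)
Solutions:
 f(a) = C1*exp(-li(a))


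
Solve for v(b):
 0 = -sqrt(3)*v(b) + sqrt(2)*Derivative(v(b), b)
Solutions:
 v(b) = C1*exp(sqrt(6)*b/2)


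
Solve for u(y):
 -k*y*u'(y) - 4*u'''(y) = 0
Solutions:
 u(y) = C1 + Integral(C2*airyai(2^(1/3)*y*(-k)^(1/3)/2) + C3*airybi(2^(1/3)*y*(-k)^(1/3)/2), y)


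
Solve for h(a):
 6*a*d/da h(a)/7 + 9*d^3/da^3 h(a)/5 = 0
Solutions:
 h(a) = C1 + Integral(C2*airyai(-10^(1/3)*21^(2/3)*a/21) + C3*airybi(-10^(1/3)*21^(2/3)*a/21), a)


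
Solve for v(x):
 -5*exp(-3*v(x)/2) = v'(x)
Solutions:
 v(x) = 2*log(C1 - 15*x/2)/3
 v(x) = 2*log(2^(2/3)*(-3^(1/3) - 3^(5/6)*I)*(C1 - 5*x)^(1/3)/4)
 v(x) = 2*log(2^(2/3)*(-3^(1/3) + 3^(5/6)*I)*(C1 - 5*x)^(1/3)/4)


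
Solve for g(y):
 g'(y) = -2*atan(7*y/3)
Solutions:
 g(y) = C1 - 2*y*atan(7*y/3) + 3*log(49*y^2 + 9)/7


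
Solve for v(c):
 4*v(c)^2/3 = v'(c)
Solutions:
 v(c) = -3/(C1 + 4*c)


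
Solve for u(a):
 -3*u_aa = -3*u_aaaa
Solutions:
 u(a) = C1 + C2*a + C3*exp(-a) + C4*exp(a)


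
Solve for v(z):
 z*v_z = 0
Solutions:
 v(z) = C1


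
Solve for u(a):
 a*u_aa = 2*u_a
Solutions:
 u(a) = C1 + C2*a^3


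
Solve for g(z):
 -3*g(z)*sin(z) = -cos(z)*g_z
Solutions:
 g(z) = C1/cos(z)^3


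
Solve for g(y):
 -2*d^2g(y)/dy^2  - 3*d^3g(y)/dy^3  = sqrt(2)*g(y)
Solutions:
 g(y) = C1*exp(y*(-8 + 8*2^(1/3)/(16 + 243*sqrt(2) + sqrt(-256 + (16 + 243*sqrt(2))^2))^(1/3) + 2^(2/3)*(16 + 243*sqrt(2) + sqrt(-256 + (16 + 243*sqrt(2))^2))^(1/3))/36)*sin(2^(1/3)*sqrt(3)*y*(-2^(1/3)*(16 + 243*sqrt(2) + 27*sqrt(-256/729 + (16/27 + 9*sqrt(2))^2))^(1/3) + 8/(16 + 243*sqrt(2) + 27*sqrt(-256/729 + (16/27 + 9*sqrt(2))^2))^(1/3))/36) + C2*exp(y*(-8 + 8*2^(1/3)/(16 + 243*sqrt(2) + sqrt(-256 + (16 + 243*sqrt(2))^2))^(1/3) + 2^(2/3)*(16 + 243*sqrt(2) + sqrt(-256 + (16 + 243*sqrt(2))^2))^(1/3))/36)*cos(2^(1/3)*sqrt(3)*y*(-2^(1/3)*(16 + 243*sqrt(2) + 27*sqrt(-256/729 + (16/27 + 9*sqrt(2))^2))^(1/3) + 8/(16 + 243*sqrt(2) + 27*sqrt(-256/729 + (16/27 + 9*sqrt(2))^2))^(1/3))/36) + C3*exp(-y*(8*2^(1/3)/(16 + 243*sqrt(2) + sqrt(-256 + (16 + 243*sqrt(2))^2))^(1/3) + 4 + 2^(2/3)*(16 + 243*sqrt(2) + sqrt(-256 + (16 + 243*sqrt(2))^2))^(1/3))/18)


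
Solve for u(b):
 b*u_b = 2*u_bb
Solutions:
 u(b) = C1 + C2*erfi(b/2)


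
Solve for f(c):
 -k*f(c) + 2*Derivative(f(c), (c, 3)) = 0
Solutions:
 f(c) = C1*exp(2^(2/3)*c*k^(1/3)/2) + C2*exp(2^(2/3)*c*k^(1/3)*(-1 + sqrt(3)*I)/4) + C3*exp(-2^(2/3)*c*k^(1/3)*(1 + sqrt(3)*I)/4)


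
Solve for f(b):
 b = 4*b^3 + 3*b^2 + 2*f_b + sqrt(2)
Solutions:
 f(b) = C1 - b^4/2 - b^3/2 + b^2/4 - sqrt(2)*b/2


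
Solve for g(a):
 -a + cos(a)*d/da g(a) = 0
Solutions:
 g(a) = C1 + Integral(a/cos(a), a)


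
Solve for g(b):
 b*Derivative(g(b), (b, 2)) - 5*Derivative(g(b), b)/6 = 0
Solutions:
 g(b) = C1 + C2*b^(11/6)


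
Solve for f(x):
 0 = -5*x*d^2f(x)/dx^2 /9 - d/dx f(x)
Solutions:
 f(x) = C1 + C2/x^(4/5)


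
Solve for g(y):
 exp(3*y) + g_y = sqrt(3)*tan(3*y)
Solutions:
 g(y) = C1 - exp(3*y)/3 - sqrt(3)*log(cos(3*y))/3


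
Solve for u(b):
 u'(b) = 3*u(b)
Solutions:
 u(b) = C1*exp(3*b)


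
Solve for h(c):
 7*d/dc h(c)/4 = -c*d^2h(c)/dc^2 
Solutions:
 h(c) = C1 + C2/c^(3/4)


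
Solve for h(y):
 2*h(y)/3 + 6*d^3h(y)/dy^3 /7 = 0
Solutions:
 h(y) = C3*exp(-21^(1/3)*y/3) + (C1*sin(3^(5/6)*7^(1/3)*y/6) + C2*cos(3^(5/6)*7^(1/3)*y/6))*exp(21^(1/3)*y/6)


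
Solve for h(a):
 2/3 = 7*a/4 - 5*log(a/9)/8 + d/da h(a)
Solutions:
 h(a) = C1 - 7*a^2/8 + 5*a*log(a)/8 - 5*a*log(3)/4 + a/24


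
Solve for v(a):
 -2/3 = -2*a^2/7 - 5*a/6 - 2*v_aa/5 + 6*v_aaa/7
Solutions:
 v(a) = C1 + C2*a + C3*exp(7*a/15) - 5*a^4/84 - 3025*a^3/3528 - 38515*a^2/8232


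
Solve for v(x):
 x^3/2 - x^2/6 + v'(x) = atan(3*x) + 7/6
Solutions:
 v(x) = C1 - x^4/8 + x^3/18 + x*atan(3*x) + 7*x/6 - log(9*x^2 + 1)/6


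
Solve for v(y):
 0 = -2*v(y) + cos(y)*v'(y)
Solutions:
 v(y) = C1*(sin(y) + 1)/(sin(y) - 1)


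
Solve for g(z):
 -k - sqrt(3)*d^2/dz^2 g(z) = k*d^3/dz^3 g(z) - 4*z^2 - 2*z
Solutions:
 g(z) = C1 + C2*z + C3*exp(-sqrt(3)*z/k) + k*z^2*(8*sqrt(3)*k - 6 - 3*sqrt(3))/18 + sqrt(3)*z^4/9 + z^3*(-4*k + sqrt(3))/9


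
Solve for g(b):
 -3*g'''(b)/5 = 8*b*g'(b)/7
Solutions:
 g(b) = C1 + Integral(C2*airyai(-2*21^(2/3)*5^(1/3)*b/21) + C3*airybi(-2*21^(2/3)*5^(1/3)*b/21), b)


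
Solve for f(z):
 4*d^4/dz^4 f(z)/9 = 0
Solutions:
 f(z) = C1 + C2*z + C3*z^2 + C4*z^3


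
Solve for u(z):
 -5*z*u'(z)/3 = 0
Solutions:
 u(z) = C1


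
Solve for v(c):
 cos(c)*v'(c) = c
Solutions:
 v(c) = C1 + Integral(c/cos(c), c)


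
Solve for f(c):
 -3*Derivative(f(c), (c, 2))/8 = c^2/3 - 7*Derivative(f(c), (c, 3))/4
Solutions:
 f(c) = C1 + C2*c + C3*exp(3*c/14) - 2*c^4/27 - 112*c^3/81 - 1568*c^2/81


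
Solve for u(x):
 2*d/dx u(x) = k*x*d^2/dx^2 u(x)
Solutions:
 u(x) = C1 + x^(((re(k) + 2)*re(k) + im(k)^2)/(re(k)^2 + im(k)^2))*(C2*sin(2*log(x)*Abs(im(k))/(re(k)^2 + im(k)^2)) + C3*cos(2*log(x)*im(k)/(re(k)^2 + im(k)^2)))


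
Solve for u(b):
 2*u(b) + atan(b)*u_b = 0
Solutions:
 u(b) = C1*exp(-2*Integral(1/atan(b), b))


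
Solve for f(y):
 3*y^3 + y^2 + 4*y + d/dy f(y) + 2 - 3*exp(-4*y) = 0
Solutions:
 f(y) = C1 - 3*y^4/4 - y^3/3 - 2*y^2 - 2*y - 3*exp(-4*y)/4


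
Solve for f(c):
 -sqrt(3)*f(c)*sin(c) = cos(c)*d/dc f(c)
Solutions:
 f(c) = C1*cos(c)^(sqrt(3))


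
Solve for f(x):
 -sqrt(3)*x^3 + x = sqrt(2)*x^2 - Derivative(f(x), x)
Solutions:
 f(x) = C1 + sqrt(3)*x^4/4 + sqrt(2)*x^3/3 - x^2/2


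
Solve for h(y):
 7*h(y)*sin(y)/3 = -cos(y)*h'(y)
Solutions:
 h(y) = C1*cos(y)^(7/3)


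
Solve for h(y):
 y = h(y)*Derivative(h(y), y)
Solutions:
 h(y) = -sqrt(C1 + y^2)
 h(y) = sqrt(C1 + y^2)


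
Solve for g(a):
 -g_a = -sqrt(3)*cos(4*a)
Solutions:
 g(a) = C1 + sqrt(3)*sin(4*a)/4


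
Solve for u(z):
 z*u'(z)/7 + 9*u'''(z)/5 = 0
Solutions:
 u(z) = C1 + Integral(C2*airyai(-735^(1/3)*z/21) + C3*airybi(-735^(1/3)*z/21), z)


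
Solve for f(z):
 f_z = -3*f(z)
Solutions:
 f(z) = C1*exp(-3*z)


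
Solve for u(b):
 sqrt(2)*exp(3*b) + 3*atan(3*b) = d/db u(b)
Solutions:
 u(b) = C1 + 3*b*atan(3*b) + sqrt(2)*exp(3*b)/3 - log(9*b^2 + 1)/2


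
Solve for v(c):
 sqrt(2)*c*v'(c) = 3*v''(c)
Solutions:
 v(c) = C1 + C2*erfi(2^(3/4)*sqrt(3)*c/6)


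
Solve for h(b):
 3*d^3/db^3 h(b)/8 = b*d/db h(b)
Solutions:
 h(b) = C1 + Integral(C2*airyai(2*3^(2/3)*b/3) + C3*airybi(2*3^(2/3)*b/3), b)


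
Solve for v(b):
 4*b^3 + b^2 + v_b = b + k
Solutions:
 v(b) = C1 - b^4 - b^3/3 + b^2/2 + b*k


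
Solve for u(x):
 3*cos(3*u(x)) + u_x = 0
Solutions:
 u(x) = -asin((C1 + exp(18*x))/(C1 - exp(18*x)))/3 + pi/3
 u(x) = asin((C1 + exp(18*x))/(C1 - exp(18*x)))/3


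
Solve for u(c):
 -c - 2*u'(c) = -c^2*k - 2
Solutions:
 u(c) = C1 + c^3*k/6 - c^2/4 + c


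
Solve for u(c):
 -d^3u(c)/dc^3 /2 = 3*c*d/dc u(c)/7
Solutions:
 u(c) = C1 + Integral(C2*airyai(-6^(1/3)*7^(2/3)*c/7) + C3*airybi(-6^(1/3)*7^(2/3)*c/7), c)


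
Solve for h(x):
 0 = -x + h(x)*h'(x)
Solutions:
 h(x) = -sqrt(C1 + x^2)
 h(x) = sqrt(C1 + x^2)


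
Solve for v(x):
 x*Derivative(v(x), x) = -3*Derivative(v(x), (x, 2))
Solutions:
 v(x) = C1 + C2*erf(sqrt(6)*x/6)


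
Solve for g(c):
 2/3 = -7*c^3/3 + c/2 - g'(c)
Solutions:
 g(c) = C1 - 7*c^4/12 + c^2/4 - 2*c/3


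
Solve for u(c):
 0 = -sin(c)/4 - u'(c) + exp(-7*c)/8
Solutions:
 u(c) = C1 + cos(c)/4 - exp(-7*c)/56


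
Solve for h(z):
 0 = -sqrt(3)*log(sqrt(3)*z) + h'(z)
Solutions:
 h(z) = C1 + sqrt(3)*z*log(z) - sqrt(3)*z + sqrt(3)*z*log(3)/2


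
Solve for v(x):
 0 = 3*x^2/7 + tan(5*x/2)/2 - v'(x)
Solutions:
 v(x) = C1 + x^3/7 - log(cos(5*x/2))/5


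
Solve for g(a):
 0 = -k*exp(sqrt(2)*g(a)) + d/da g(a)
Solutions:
 g(a) = sqrt(2)*(2*log(-1/(C1 + a*k)) - log(2))/4


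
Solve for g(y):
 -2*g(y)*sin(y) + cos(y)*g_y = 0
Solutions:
 g(y) = C1/cos(y)^2


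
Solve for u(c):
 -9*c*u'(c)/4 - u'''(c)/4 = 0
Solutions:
 u(c) = C1 + Integral(C2*airyai(-3^(2/3)*c) + C3*airybi(-3^(2/3)*c), c)


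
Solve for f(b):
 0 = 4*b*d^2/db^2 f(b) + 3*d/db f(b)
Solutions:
 f(b) = C1 + C2*b^(1/4)


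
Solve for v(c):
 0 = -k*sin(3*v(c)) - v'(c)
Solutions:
 v(c) = -acos((-C1 - exp(6*c*k))/(C1 - exp(6*c*k)))/3 + 2*pi/3
 v(c) = acos((-C1 - exp(6*c*k))/(C1 - exp(6*c*k)))/3


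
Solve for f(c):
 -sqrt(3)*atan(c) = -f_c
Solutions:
 f(c) = C1 + sqrt(3)*(c*atan(c) - log(c^2 + 1)/2)


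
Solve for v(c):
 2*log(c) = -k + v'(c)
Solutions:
 v(c) = C1 + c*k + 2*c*log(c) - 2*c


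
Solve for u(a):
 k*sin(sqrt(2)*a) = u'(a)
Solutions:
 u(a) = C1 - sqrt(2)*k*cos(sqrt(2)*a)/2


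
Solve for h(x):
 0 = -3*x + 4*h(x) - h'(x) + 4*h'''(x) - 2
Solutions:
 h(x) = C1*exp(3^(1/3)*x*(3^(1/3)/(sqrt(1293) + 36)^(1/3) + (sqrt(1293) + 36)^(1/3))/12)*sin(3^(1/6)*x*(-3^(2/3)*(sqrt(1293) + 36)^(1/3) + 3/(sqrt(1293) + 36)^(1/3))/12) + C2*exp(3^(1/3)*x*(3^(1/3)/(sqrt(1293) + 36)^(1/3) + (sqrt(1293) + 36)^(1/3))/12)*cos(3^(1/6)*x*(-3^(2/3)*(sqrt(1293) + 36)^(1/3) + 3/(sqrt(1293) + 36)^(1/3))/12) + C3*exp(-3^(1/3)*x*(3^(1/3)/(sqrt(1293) + 36)^(1/3) + (sqrt(1293) + 36)^(1/3))/6) + 3*x/4 + 11/16


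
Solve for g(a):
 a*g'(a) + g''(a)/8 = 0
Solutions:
 g(a) = C1 + C2*erf(2*a)


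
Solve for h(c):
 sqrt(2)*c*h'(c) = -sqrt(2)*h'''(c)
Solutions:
 h(c) = C1 + Integral(C2*airyai(-c) + C3*airybi(-c), c)


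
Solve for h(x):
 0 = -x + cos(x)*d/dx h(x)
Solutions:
 h(x) = C1 + Integral(x/cos(x), x)


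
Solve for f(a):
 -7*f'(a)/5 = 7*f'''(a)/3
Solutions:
 f(a) = C1 + C2*sin(sqrt(15)*a/5) + C3*cos(sqrt(15)*a/5)


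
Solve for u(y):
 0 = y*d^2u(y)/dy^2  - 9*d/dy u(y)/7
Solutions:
 u(y) = C1 + C2*y^(16/7)


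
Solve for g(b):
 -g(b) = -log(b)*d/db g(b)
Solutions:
 g(b) = C1*exp(li(b))


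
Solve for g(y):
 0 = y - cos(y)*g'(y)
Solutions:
 g(y) = C1 + Integral(y/cos(y), y)


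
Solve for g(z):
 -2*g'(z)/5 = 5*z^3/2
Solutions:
 g(z) = C1 - 25*z^4/16


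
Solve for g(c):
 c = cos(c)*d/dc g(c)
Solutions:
 g(c) = C1 + Integral(c/cos(c), c)


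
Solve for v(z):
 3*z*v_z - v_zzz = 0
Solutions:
 v(z) = C1 + Integral(C2*airyai(3^(1/3)*z) + C3*airybi(3^(1/3)*z), z)


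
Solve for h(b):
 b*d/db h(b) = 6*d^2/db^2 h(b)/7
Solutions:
 h(b) = C1 + C2*erfi(sqrt(21)*b/6)


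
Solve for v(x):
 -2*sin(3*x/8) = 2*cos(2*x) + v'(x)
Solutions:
 v(x) = C1 - sin(2*x) + 16*cos(3*x/8)/3


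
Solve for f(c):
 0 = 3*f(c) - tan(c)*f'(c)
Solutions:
 f(c) = C1*sin(c)^3


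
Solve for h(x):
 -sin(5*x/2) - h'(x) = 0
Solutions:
 h(x) = C1 + 2*cos(5*x/2)/5


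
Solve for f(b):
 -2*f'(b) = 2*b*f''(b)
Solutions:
 f(b) = C1 + C2*log(b)


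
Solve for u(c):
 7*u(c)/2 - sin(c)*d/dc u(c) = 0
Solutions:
 u(c) = C1*(cos(c) - 1)^(7/4)/(cos(c) + 1)^(7/4)


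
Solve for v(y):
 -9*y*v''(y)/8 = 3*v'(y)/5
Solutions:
 v(y) = C1 + C2*y^(7/15)


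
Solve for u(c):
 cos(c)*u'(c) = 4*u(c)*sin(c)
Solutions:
 u(c) = C1/cos(c)^4


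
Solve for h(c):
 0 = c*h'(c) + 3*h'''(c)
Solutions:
 h(c) = C1 + Integral(C2*airyai(-3^(2/3)*c/3) + C3*airybi(-3^(2/3)*c/3), c)


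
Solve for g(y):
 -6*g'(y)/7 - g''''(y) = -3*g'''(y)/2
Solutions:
 g(y) = C1 + C2*exp(y*(7*7^(1/3)/(4*sqrt(15) + 17)^(1/3) + 7^(2/3)*(4*sqrt(15) + 17)^(1/3) + 14)/28)*sin(sqrt(3)*7^(1/3)*y*(-7^(1/3)*(4*sqrt(15) + 17)^(1/3) + 7/(4*sqrt(15) + 17)^(1/3))/28) + C3*exp(y*(7*7^(1/3)/(4*sqrt(15) + 17)^(1/3) + 7^(2/3)*(4*sqrt(15) + 17)^(1/3) + 14)/28)*cos(sqrt(3)*7^(1/3)*y*(-7^(1/3)*(4*sqrt(15) + 17)^(1/3) + 7/(4*sqrt(15) + 17)^(1/3))/28) + C4*exp(y*(-7^(2/3)*(4*sqrt(15) + 17)^(1/3) - 7*7^(1/3)/(4*sqrt(15) + 17)^(1/3) + 7)/14)


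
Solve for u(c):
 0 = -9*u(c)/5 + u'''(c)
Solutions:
 u(c) = C3*exp(15^(2/3)*c/5) + (C1*sin(3*3^(1/6)*5^(2/3)*c/10) + C2*cos(3*3^(1/6)*5^(2/3)*c/10))*exp(-15^(2/3)*c/10)


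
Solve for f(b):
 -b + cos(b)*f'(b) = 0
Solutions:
 f(b) = C1 + Integral(b/cos(b), b)


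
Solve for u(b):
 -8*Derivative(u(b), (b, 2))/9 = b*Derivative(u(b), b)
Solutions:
 u(b) = C1 + C2*erf(3*b/4)


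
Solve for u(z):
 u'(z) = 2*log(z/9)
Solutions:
 u(z) = C1 + 2*z*log(z) - z*log(81) - 2*z


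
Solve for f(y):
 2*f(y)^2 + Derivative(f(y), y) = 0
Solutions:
 f(y) = 1/(C1 + 2*y)


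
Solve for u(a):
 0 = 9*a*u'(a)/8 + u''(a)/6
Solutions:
 u(a) = C1 + C2*erf(3*sqrt(6)*a/4)


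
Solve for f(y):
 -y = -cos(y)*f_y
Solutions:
 f(y) = C1 + Integral(y/cos(y), y)


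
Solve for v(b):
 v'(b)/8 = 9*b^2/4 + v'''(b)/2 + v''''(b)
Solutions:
 v(b) = C1 + C2*exp(-b*(2*2^(1/3)/(3*sqrt(69) + 25)^(1/3) + 4 + 2^(2/3)*(3*sqrt(69) + 25)^(1/3))/24)*sin(2^(1/3)*sqrt(3)*b*(-2^(1/3)*(3*sqrt(69) + 25)^(1/3) + 2/(3*sqrt(69) + 25)^(1/3))/24) + C3*exp(-b*(2*2^(1/3)/(3*sqrt(69) + 25)^(1/3) + 4 + 2^(2/3)*(3*sqrt(69) + 25)^(1/3))/24)*cos(2^(1/3)*sqrt(3)*b*(-2^(1/3)*(3*sqrt(69) + 25)^(1/3) + 2/(3*sqrt(69) + 25)^(1/3))/24) + C4*exp(b*(-2 + 2*2^(1/3)/(3*sqrt(69) + 25)^(1/3) + 2^(2/3)*(3*sqrt(69) + 25)^(1/3))/12) + 6*b^3 + 144*b


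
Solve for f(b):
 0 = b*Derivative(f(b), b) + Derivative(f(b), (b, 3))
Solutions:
 f(b) = C1 + Integral(C2*airyai(-b) + C3*airybi(-b), b)


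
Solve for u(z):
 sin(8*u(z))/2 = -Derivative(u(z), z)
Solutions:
 u(z) = -acos((-C1 - exp(8*z))/(C1 - exp(8*z)))/8 + pi/4
 u(z) = acos((-C1 - exp(8*z))/(C1 - exp(8*z)))/8


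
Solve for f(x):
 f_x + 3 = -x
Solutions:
 f(x) = C1 - x^2/2 - 3*x


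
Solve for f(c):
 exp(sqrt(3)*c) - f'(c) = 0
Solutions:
 f(c) = C1 + sqrt(3)*exp(sqrt(3)*c)/3


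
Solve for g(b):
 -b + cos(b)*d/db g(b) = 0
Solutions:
 g(b) = C1 + Integral(b/cos(b), b)


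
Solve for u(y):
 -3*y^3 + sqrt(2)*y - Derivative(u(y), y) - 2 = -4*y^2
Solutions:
 u(y) = C1 - 3*y^4/4 + 4*y^3/3 + sqrt(2)*y^2/2 - 2*y


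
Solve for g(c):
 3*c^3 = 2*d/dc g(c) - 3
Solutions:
 g(c) = C1 + 3*c^4/8 + 3*c/2


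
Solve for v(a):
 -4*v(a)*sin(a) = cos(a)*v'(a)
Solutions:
 v(a) = C1*cos(a)^4


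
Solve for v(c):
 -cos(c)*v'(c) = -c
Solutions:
 v(c) = C1 + Integral(c/cos(c), c)


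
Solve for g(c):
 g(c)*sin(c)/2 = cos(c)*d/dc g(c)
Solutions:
 g(c) = C1/sqrt(cos(c))


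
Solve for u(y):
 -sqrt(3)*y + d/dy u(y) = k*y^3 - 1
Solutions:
 u(y) = C1 + k*y^4/4 + sqrt(3)*y^2/2 - y


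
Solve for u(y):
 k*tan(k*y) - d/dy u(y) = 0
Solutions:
 u(y) = C1 + k*Piecewise((-log(cos(k*y))/k, Ne(k, 0)), (0, True))


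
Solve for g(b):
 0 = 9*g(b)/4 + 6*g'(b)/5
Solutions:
 g(b) = C1*exp(-15*b/8)


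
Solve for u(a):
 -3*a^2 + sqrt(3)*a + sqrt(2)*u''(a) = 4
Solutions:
 u(a) = C1 + C2*a + sqrt(2)*a^4/8 - sqrt(6)*a^3/12 + sqrt(2)*a^2


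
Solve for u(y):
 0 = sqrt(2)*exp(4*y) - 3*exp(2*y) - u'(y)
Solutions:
 u(y) = C1 + sqrt(2)*exp(4*y)/4 - 3*exp(2*y)/2


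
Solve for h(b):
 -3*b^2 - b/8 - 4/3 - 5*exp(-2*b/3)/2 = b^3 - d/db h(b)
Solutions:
 h(b) = C1 + b^4/4 + b^3 + b^2/16 + 4*b/3 - 15*exp(-2*b/3)/4


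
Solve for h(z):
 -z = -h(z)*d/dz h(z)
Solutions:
 h(z) = -sqrt(C1 + z^2)
 h(z) = sqrt(C1 + z^2)


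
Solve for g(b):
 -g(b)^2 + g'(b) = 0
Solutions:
 g(b) = -1/(C1 + b)


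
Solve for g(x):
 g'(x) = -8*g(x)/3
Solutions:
 g(x) = C1*exp(-8*x/3)


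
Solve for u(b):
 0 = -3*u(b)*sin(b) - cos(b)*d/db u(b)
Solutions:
 u(b) = C1*cos(b)^3


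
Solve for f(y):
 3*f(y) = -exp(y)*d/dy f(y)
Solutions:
 f(y) = C1*exp(3*exp(-y))


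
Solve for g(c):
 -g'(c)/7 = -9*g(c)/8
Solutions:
 g(c) = C1*exp(63*c/8)


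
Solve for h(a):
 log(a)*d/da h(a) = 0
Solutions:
 h(a) = C1


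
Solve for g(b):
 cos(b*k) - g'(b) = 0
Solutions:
 g(b) = C1 + sin(b*k)/k


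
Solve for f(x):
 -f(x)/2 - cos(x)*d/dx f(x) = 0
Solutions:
 f(x) = C1*(sin(x) - 1)^(1/4)/(sin(x) + 1)^(1/4)


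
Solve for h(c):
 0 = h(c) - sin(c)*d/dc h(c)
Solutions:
 h(c) = C1*sqrt(cos(c) - 1)/sqrt(cos(c) + 1)


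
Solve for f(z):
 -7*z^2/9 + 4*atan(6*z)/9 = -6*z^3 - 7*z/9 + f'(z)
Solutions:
 f(z) = C1 + 3*z^4/2 - 7*z^3/27 + 7*z^2/18 + 4*z*atan(6*z)/9 - log(36*z^2 + 1)/27


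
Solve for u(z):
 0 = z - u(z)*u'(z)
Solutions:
 u(z) = -sqrt(C1 + z^2)
 u(z) = sqrt(C1 + z^2)


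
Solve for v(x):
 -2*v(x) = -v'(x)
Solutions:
 v(x) = C1*exp(2*x)


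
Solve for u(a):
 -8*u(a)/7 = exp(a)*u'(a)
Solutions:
 u(a) = C1*exp(8*exp(-a)/7)


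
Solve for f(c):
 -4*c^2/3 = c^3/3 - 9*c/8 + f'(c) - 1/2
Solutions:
 f(c) = C1 - c^4/12 - 4*c^3/9 + 9*c^2/16 + c/2


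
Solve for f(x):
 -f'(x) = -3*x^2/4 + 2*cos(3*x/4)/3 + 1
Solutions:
 f(x) = C1 + x^3/4 - x - 8*sin(3*x/4)/9


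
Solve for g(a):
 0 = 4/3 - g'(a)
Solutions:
 g(a) = C1 + 4*a/3


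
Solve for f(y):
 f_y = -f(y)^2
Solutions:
 f(y) = 1/(C1 + y)


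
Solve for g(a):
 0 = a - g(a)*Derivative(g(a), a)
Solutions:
 g(a) = -sqrt(C1 + a^2)
 g(a) = sqrt(C1 + a^2)


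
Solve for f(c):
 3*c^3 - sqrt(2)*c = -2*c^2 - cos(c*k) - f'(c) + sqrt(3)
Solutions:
 f(c) = C1 - 3*c^4/4 - 2*c^3/3 + sqrt(2)*c^2/2 + sqrt(3)*c - sin(c*k)/k


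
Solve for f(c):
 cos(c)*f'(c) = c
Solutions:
 f(c) = C1 + Integral(c/cos(c), c)


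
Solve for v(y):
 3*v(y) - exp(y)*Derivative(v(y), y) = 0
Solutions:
 v(y) = C1*exp(-3*exp(-y))


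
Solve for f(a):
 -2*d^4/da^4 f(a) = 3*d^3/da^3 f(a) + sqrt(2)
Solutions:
 f(a) = C1 + C2*a + C3*a^2 + C4*exp(-3*a/2) - sqrt(2)*a^3/18


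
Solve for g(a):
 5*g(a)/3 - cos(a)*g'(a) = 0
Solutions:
 g(a) = C1*(sin(a) + 1)^(5/6)/(sin(a) - 1)^(5/6)


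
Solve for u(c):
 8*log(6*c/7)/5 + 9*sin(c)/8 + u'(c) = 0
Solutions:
 u(c) = C1 - 8*c*log(c)/5 - 8*c*log(6)/5 + 8*c/5 + 8*c*log(7)/5 + 9*cos(c)/8


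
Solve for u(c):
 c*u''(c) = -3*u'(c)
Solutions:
 u(c) = C1 + C2/c^2


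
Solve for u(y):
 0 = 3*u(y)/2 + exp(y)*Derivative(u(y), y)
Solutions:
 u(y) = C1*exp(3*exp(-y)/2)


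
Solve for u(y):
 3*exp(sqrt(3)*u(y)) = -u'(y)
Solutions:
 u(y) = sqrt(3)*(2*log(1/(C1 + 3*y)) - log(3))/6


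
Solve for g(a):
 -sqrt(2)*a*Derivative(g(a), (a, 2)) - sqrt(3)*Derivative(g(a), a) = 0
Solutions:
 g(a) = C1 + C2*a^(1 - sqrt(6)/2)


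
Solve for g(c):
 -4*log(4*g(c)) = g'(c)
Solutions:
 Integral(1/(log(_y) + 2*log(2)), (_y, g(c)))/4 = C1 - c


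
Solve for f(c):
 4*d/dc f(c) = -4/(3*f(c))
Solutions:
 f(c) = -sqrt(C1 - 6*c)/3
 f(c) = sqrt(C1 - 6*c)/3


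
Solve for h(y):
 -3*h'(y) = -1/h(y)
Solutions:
 h(y) = -sqrt(C1 + 6*y)/3
 h(y) = sqrt(C1 + 6*y)/3


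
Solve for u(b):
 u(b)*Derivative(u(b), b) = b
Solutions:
 u(b) = -sqrt(C1 + b^2)
 u(b) = sqrt(C1 + b^2)


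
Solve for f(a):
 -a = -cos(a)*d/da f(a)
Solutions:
 f(a) = C1 + Integral(a/cos(a), a)


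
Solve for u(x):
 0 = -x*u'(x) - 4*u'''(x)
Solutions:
 u(x) = C1 + Integral(C2*airyai(-2^(1/3)*x/2) + C3*airybi(-2^(1/3)*x/2), x)


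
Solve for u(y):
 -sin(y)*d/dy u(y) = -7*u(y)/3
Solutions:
 u(y) = C1*(cos(y) - 1)^(7/6)/(cos(y) + 1)^(7/6)


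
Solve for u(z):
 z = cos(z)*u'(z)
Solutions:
 u(z) = C1 + Integral(z/cos(z), z)


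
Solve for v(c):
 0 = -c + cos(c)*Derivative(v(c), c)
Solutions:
 v(c) = C1 + Integral(c/cos(c), c)


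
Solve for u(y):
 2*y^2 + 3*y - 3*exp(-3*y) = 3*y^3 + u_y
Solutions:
 u(y) = C1 - 3*y^4/4 + 2*y^3/3 + 3*y^2/2 + exp(-3*y)


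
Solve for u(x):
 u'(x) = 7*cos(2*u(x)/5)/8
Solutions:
 -7*x/8 - 5*log(sin(2*u(x)/5) - 1)/4 + 5*log(sin(2*u(x)/5) + 1)/4 = C1


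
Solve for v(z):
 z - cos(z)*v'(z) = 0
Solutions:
 v(z) = C1 + Integral(z/cos(z), z)


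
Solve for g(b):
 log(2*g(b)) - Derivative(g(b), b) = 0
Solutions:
 -Integral(1/(log(_y) + log(2)), (_y, g(b))) = C1 - b


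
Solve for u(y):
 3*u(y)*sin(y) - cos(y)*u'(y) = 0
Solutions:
 u(y) = C1/cos(y)^3


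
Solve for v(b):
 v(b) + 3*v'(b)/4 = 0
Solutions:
 v(b) = C1*exp(-4*b/3)


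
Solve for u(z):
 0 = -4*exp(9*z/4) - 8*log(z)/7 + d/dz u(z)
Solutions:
 u(z) = C1 + 8*z*log(z)/7 - 8*z/7 + 16*exp(9*z/4)/9


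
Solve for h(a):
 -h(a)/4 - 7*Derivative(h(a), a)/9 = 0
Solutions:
 h(a) = C1*exp(-9*a/28)


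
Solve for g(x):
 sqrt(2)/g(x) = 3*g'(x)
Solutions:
 g(x) = -sqrt(C1 + 6*sqrt(2)*x)/3
 g(x) = sqrt(C1 + 6*sqrt(2)*x)/3


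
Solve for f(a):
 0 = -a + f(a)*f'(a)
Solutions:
 f(a) = -sqrt(C1 + a^2)
 f(a) = sqrt(C1 + a^2)


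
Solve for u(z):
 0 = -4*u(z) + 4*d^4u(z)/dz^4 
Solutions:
 u(z) = C1*exp(-z) + C2*exp(z) + C3*sin(z) + C4*cos(z)


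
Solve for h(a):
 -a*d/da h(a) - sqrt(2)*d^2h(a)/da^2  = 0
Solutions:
 h(a) = C1 + C2*erf(2^(1/4)*a/2)


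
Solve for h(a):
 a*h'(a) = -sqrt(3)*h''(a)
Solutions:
 h(a) = C1 + C2*erf(sqrt(2)*3^(3/4)*a/6)


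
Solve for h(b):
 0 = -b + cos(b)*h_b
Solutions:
 h(b) = C1 + Integral(b/cos(b), b)


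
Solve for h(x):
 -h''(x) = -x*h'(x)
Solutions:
 h(x) = C1 + C2*erfi(sqrt(2)*x/2)


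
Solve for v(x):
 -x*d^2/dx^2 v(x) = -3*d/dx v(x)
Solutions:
 v(x) = C1 + C2*x^4


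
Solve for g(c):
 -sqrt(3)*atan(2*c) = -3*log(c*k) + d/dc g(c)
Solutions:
 g(c) = C1 + 3*c*log(c*k) - 3*c - sqrt(3)*(c*atan(2*c) - log(4*c^2 + 1)/4)


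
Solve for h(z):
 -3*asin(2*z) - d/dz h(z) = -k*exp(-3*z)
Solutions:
 h(z) = C1 - k*exp(-3*z)/3 - 3*z*asin(2*z) - 3*sqrt(1 - 4*z^2)/2


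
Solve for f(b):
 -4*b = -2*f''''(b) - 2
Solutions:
 f(b) = C1 + C2*b + C3*b^2 + C4*b^3 + b^5/60 - b^4/24


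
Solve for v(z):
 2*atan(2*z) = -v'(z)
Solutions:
 v(z) = C1 - 2*z*atan(2*z) + log(4*z^2 + 1)/2


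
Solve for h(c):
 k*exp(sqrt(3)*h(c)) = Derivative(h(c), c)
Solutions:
 h(c) = sqrt(3)*(2*log(-1/(C1 + c*k)) - log(3))/6


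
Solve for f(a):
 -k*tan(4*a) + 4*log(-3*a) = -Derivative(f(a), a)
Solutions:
 f(a) = C1 - 4*a*log(-a) - 4*a*log(3) + 4*a - k*log(cos(4*a))/4


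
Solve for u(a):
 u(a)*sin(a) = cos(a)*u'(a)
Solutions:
 u(a) = C1/cos(a)


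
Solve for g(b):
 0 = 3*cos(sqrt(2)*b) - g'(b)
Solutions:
 g(b) = C1 + 3*sqrt(2)*sin(sqrt(2)*b)/2


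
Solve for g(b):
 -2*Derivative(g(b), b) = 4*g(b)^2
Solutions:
 g(b) = 1/(C1 + 2*b)


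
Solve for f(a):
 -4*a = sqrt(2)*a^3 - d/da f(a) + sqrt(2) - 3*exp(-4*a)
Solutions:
 f(a) = C1 + sqrt(2)*a^4/4 + 2*a^2 + sqrt(2)*a + 3*exp(-4*a)/4


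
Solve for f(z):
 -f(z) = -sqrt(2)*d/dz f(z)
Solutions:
 f(z) = C1*exp(sqrt(2)*z/2)


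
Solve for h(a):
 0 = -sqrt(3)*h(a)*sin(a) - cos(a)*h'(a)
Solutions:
 h(a) = C1*cos(a)^(sqrt(3))


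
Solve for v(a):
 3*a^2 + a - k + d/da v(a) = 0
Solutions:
 v(a) = C1 - a^3 - a^2/2 + a*k


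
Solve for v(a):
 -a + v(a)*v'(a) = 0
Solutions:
 v(a) = -sqrt(C1 + a^2)
 v(a) = sqrt(C1 + a^2)


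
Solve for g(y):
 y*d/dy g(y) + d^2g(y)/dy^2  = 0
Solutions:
 g(y) = C1 + C2*erf(sqrt(2)*y/2)


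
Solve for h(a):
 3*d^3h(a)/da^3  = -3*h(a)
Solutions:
 h(a) = C3*exp(-a) + (C1*sin(sqrt(3)*a/2) + C2*cos(sqrt(3)*a/2))*exp(a/2)


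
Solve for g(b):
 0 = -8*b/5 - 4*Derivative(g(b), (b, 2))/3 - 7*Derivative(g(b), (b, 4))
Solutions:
 g(b) = C1 + C2*b + C3*sin(2*sqrt(21)*b/21) + C4*cos(2*sqrt(21)*b/21) - b^3/5


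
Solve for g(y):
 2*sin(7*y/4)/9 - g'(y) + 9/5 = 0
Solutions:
 g(y) = C1 + 9*y/5 - 8*cos(7*y/4)/63


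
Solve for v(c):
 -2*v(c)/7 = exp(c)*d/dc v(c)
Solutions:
 v(c) = C1*exp(2*exp(-c)/7)


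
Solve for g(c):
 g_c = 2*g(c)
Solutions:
 g(c) = C1*exp(2*c)


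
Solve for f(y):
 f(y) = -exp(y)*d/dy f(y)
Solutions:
 f(y) = C1*exp(exp(-y))


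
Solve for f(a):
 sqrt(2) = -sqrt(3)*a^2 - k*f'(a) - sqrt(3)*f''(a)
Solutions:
 f(a) = C1 + C2*exp(-sqrt(3)*a*k/3) - sqrt(3)*a^3/(3*k) + 3*a^2/k^2 - sqrt(2)*a/k - 6*sqrt(3)*a/k^3


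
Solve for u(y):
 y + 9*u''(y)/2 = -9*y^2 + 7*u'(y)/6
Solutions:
 u(y) = C1 + C2*exp(7*y/27) + 18*y^3/7 + 1479*y^2/49 + 79866*y/343


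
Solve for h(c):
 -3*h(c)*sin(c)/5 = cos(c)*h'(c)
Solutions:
 h(c) = C1*cos(c)^(3/5)


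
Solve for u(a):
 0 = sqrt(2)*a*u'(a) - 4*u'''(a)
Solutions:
 u(a) = C1 + Integral(C2*airyai(sqrt(2)*a/2) + C3*airybi(sqrt(2)*a/2), a)


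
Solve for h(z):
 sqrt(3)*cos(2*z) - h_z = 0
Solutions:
 h(z) = C1 + sqrt(3)*sin(2*z)/2


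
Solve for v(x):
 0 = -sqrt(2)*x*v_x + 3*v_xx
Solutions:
 v(x) = C1 + C2*erfi(2^(3/4)*sqrt(3)*x/6)


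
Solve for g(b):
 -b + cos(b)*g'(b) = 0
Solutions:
 g(b) = C1 + Integral(b/cos(b), b)


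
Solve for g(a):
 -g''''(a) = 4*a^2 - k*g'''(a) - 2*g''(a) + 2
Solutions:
 g(a) = C1 + C2*a + C3*exp(a*(k - sqrt(k^2 + 8))/2) + C4*exp(a*(k + sqrt(k^2 + 8))/2) + a^4/6 - a^3*k/3 + a^2*(k^2 + 3)/2


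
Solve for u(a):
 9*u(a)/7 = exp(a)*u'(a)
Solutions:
 u(a) = C1*exp(-9*exp(-a)/7)


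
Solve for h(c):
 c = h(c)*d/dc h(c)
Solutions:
 h(c) = -sqrt(C1 + c^2)
 h(c) = sqrt(C1 + c^2)


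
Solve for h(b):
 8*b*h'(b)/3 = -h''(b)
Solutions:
 h(b) = C1 + C2*erf(2*sqrt(3)*b/3)


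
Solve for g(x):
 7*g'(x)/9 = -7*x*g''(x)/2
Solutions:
 g(x) = C1 + C2*x^(7/9)


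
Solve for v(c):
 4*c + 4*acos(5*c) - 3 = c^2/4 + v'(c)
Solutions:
 v(c) = C1 - c^3/12 + 2*c^2 + 4*c*acos(5*c) - 3*c - 4*sqrt(1 - 25*c^2)/5


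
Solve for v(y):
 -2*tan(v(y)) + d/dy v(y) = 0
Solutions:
 v(y) = pi - asin(C1*exp(2*y))
 v(y) = asin(C1*exp(2*y))


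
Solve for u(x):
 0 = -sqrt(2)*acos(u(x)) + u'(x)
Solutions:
 Integral(1/acos(_y), (_y, u(x))) = C1 + sqrt(2)*x


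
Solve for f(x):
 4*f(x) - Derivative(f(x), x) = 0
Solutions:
 f(x) = C1*exp(4*x)


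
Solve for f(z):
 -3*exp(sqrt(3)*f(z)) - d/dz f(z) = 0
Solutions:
 f(z) = sqrt(3)*(2*log(1/(C1 + 3*z)) - log(3))/6


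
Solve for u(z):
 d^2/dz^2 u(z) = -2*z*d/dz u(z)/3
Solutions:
 u(z) = C1 + C2*erf(sqrt(3)*z/3)
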